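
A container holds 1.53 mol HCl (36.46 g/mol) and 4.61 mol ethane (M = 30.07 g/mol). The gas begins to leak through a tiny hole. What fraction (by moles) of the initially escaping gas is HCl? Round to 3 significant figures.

The effusion rate of species i is ∝ p_i/√M_i ∝ n_i/√M_i.
Mole fraction of HCl in the effusate = (n_HCl/√M_HCl) / (n_HCl/√M_HCl + n_C₂H₆/√M_C₂H₆)
= (1.53/√36.46) / (1.53/√36.46 + 4.61/√30.07) = 0.2534/(0.2534 + 0.8407) = 0.232.

0.232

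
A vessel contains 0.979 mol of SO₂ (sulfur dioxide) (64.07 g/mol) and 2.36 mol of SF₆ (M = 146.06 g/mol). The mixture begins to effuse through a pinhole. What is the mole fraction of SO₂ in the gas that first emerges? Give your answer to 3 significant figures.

0.385

The effusion rate of species i is ∝ p_i/√M_i ∝ n_i/√M_i.
So x_SO₂ in the escaping gas = (n_SO₂/√M_SO₂) / Σ(n_i/√M_i)
= (0.979/√64.07) / (0.979/√64.07 + 2.36/√146.06) = 0.1223/(0.1223 + 0.1953) = 0.385.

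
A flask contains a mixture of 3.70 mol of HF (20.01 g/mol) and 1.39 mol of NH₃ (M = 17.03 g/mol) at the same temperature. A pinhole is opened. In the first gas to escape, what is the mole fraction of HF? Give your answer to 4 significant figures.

0.7106

Each component's effusion rate ∝ (its partial pressure)·(1/√M) ∝ n_i/√M_i.
Mole fraction of HF in the effusate = (n_HF/√M_HF) / (n_HF/√M_HF + n_NH₃/√M_NH₃)
= (3.70/√20.01) / (3.70/√20.01 + 1.39/√17.03) = 0.8271/(0.8271 + 0.3368) = 0.7106.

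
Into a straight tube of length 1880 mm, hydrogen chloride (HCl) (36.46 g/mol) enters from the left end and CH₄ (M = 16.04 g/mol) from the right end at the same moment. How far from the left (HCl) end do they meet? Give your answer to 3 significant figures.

The fronts meet when d_HCl + d_CH₄ = L with d_HCl/d_CH₄ = √(M_CH₄/M_HCl) (Graham's law). Here √(M_CH₄/M_HCl) = √(16.04/36.46) = 0.6633.
With d_HCl + d_CH₄ = 1880 mm, d_CH₄ = 1880/(1 + 0.6633) = 1130 mm.
d_HCl = 1880 − 1130 = 750 mm.

750 mm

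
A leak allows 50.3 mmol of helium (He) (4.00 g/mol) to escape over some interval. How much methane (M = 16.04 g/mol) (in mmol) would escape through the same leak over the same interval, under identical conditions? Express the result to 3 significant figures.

25.1 mmol

By Graham's law, rate_CH₄/rate_He = √(M_He/M_CH₄) = √(4.00/16.04) = √0.2494 = 0.4994.
So the amount for CH₄ is 50.3 × 0.4994 = 25.1 mmol.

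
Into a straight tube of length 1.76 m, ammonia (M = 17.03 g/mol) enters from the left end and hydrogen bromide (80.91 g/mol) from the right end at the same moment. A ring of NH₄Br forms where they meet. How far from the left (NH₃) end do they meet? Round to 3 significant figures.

Graham's law gives d_NH₃/d_HBr = rate_NH₃/rate_HBr = √(M_HBr/M_NH₃) = √(80.91/17.03) = 2.180.
With d_NH₃ + d_HBr = 1.76 m, d_HBr = 1.76/(1 + 2.180) = 0.5535 m.
d_NH₃ = 1.76 − 0.5535 = 1.21 m.

1.21 m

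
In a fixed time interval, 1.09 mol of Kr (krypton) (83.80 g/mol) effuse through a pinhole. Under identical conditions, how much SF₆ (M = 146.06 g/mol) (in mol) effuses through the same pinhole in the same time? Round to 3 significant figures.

0.826 mol

Using Graham's law: rate_SF₆/rate_Kr = √(M_Kr/M_SF₆) = √(83.80/146.06) = √0.5737 = 0.7575.
So the amount for SF₆ is 1.09 × 0.7575 = 0.826 mol.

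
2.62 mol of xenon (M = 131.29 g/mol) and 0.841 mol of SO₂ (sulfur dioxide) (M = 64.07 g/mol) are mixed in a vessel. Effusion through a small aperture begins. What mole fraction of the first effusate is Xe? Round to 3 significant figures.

0.685

Each component's effusion rate ∝ (its partial pressure)·(1/√M) ∝ n_i/√M_i.
Mole fraction of Xe in the effusate = (n_Xe/√M_Xe) / (n_Xe/√M_Xe + n_SO₂/√M_SO₂)
= (2.62/√131.29) / (2.62/√131.29 + 0.841/√64.07) = 0.2287/(0.2287 + 0.1051) = 0.685.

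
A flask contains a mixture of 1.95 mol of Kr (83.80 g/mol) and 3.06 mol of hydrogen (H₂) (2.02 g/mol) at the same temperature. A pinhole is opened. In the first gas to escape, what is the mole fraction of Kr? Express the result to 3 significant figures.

Rate_i ∝ x_i/√M_i (Graham's law weighted by mole fraction), so the effusate composition follows n_i/√M_i.
Mole fraction of Kr in the effusate = (n_Kr/√M_Kr) / (n_Kr/√M_Kr + n_H₂/√M_H₂)
= (1.95/√83.80) / (1.95/√83.80 + 3.06/√2.02) = 0.2130/(0.2130 + 2.153) = 0.0900.

0.0900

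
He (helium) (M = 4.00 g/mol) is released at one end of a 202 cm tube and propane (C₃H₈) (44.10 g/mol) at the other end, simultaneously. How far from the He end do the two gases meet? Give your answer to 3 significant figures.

155 cm

Distances travelled in equal time are proportional to diffusion rates, so d_He/d_C₃H₈ = √(M_C₃H₈/M_He) = √(44.10/4.00) = 3.320.
With d_He + d_C₃H₈ = 202 cm, d_C₃H₈ = 202/(1 + 3.320) = 46.76 cm.
d_He = 202 − 46.76 = 155 cm.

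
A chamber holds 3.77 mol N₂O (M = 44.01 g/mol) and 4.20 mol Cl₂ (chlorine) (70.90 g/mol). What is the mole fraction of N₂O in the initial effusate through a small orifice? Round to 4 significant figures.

Each component's effusion rate ∝ (its partial pressure)·(1/√M) ∝ n_i/√M_i.
x_N₂O(eff) = (n_N₂O/√M_N₂O) / (n_N₂O/√M_N₂O + n_Cl₂/√M_Cl₂)
= (3.77/√44.01) / (3.77/√44.01 + 4.20/√70.90) = 0.5683/(0.5683 + 0.4988) = 0.5326.

0.5326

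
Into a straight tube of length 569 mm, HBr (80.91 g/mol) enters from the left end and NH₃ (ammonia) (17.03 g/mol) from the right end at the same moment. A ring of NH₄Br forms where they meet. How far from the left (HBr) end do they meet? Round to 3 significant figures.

179 mm

Distances travelled in equal time are proportional to diffusion rates, so d_HBr/d_NH₃ = √(M_NH₃/M_HBr) = √(17.03/80.91) = 0.4588.
With d_HBr + d_NH₃ = 569 mm, d_NH₃ = 569/(1 + 0.4588) = 390.1 mm.
d_HBr = 569 − 390.1 = 179 mm.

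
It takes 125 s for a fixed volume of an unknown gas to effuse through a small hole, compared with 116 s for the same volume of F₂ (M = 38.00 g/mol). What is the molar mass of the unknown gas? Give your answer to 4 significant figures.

Graham's law gives t_X/t_F₂ = √(M_X/M_F₂).
125/116 = 1.078 = √(M_X/38.00)
M_X = 38.00 × 1.078² = 38.00 × 1.161 = 44.13 g/mol

44.13 g/mol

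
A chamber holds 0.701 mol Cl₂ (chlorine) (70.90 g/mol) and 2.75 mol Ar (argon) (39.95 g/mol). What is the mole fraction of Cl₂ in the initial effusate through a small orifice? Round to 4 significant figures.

0.1606

The effusion rate of species i is ∝ p_i/√M_i ∝ n_i/√M_i.
Mole fraction of Cl₂ in the effusate = (n_Cl₂/√M_Cl₂) / (n_Cl₂/√M_Cl₂ + n_Ar/√M_Ar)
= (0.701/√70.90) / (0.701/√70.90 + 2.75/√39.95) = 0.08325/(0.08325 + 0.4351) = 0.1606.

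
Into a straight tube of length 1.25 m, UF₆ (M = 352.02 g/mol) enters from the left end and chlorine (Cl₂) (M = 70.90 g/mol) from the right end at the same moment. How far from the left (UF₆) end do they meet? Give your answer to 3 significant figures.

0.387 m

Graham's law gives d_UF₆/d_Cl₂ = rate_UF₆/rate_Cl₂ = √(M_Cl₂/M_UF₆) = √(70.90/352.02) = 0.4488.
With d_UF₆ + d_Cl₂ = 1.25 m, d_Cl₂ = 1.25/(1 + 0.4488) = 0.8628 m.
d_UF₆ = 1.25 − 0.8628 = 0.387 m.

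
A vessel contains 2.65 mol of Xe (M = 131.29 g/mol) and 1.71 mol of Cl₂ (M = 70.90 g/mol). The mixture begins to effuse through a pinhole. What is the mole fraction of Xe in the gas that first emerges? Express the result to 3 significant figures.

0.532

Rate_i ∝ x_i/√M_i (Graham's law weighted by mole fraction), so the effusate composition follows n_i/√M_i.
Mole fraction of Xe in the effusate = (n_Xe/√M_Xe) / (n_Xe/√M_Xe + n_Cl₂/√M_Cl₂)
= (2.65/√131.29) / (2.65/√131.29 + 1.71/√70.90) = 0.2313/(0.2313 + 0.2031) = 0.532.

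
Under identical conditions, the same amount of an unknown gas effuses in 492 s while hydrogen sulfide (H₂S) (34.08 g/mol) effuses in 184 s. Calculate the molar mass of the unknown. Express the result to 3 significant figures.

244 g/mol

Graham's law gives t_X/t_H₂S = √(M_X/M_H₂S).
492/184 = 2.674 = √(M_X/34.08)
M_X = 34.08 × 2.674² = 34.08 × 7.150 = 244 g/mol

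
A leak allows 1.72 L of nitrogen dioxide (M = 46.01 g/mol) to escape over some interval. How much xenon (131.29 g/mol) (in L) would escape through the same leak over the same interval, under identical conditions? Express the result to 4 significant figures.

Since effusion rate ∝ 1/√M, rate_Xe/rate_NO₂ = √(M_NO₂/M_Xe) = √(46.01/131.29) = √0.3504 = 0.5920.
So the volume for Xe is 1.72 × 0.5920 = 1.018 L.

1.018 L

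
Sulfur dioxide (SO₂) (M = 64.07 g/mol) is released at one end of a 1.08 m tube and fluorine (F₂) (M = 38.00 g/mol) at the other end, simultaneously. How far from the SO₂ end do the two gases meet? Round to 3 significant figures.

Graham's law gives d_SO₂/d_F₂ = rate_SO₂/rate_F₂ = √(M_F₂/M_SO₂) = √(38.00/64.07) = 0.7701.
With d_SO₂ + d_F₂ = 1.08 m, d_F₂ = 1.08/(1 + 0.7701) = 0.6101 m.
d_SO₂ = 1.08 − 0.6101 = 0.470 m.

0.470 m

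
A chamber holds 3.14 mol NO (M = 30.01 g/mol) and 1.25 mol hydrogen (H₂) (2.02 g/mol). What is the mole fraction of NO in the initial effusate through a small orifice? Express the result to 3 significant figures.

The effusion rate of species i is ∝ p_i/√M_i ∝ n_i/√M_i.
x_NO(eff) = (n_NO/√M_NO) / (n_NO/√M_NO + n_H₂/√M_H₂)
= (3.14/√30.01) / (3.14/√30.01 + 1.25/√2.02) = 0.5732/(0.5732 + 0.8795) = 0.395.

0.395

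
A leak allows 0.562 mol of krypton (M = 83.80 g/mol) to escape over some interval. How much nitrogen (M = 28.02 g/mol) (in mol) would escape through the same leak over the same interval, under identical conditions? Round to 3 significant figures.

From Graham's law, rate_N₂/rate_Kr = √(M_Kr/M_N₂) = √(83.80/28.02) = √2.991 = 1.729.
So the amount for N₂ is 0.562 × 1.729 = 0.972 mol.

0.972 mol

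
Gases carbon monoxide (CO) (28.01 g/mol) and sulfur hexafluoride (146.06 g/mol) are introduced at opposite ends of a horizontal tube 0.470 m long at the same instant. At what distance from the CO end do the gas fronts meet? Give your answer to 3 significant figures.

0.327 m

In equal time, each gas travels a distance ∝ its rate ∝ 1/√M, so d_CO/d_SF₆ = √(M_SF₆/M_CO) = √(146.06/28.01) = 2.284.
With d_CO + d_SF₆ = 0.470 m, d_SF₆ = 0.470/(1 + 2.284) = 0.1431 m.
d_CO = 0.470 − 0.1431 = 0.327 m.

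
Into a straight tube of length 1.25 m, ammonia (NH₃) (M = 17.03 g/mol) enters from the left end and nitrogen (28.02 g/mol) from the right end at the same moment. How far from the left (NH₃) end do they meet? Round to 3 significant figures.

0.702 m

In equal time, each gas travels a distance ∝ its rate ∝ 1/√M, so d_NH₃/d_N₂ = √(M_N₂/M_NH₃) = √(28.02/17.03) = 1.283.
With d_NH₃ + d_N₂ = 1.25 m, d_N₂ = 1.25/(1 + 1.283) = 0.5476 m.
d_NH₃ = 1.25 − 0.5476 = 0.702 m.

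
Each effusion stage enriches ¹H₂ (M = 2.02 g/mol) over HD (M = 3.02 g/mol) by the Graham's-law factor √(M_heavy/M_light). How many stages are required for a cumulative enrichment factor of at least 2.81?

Per stage α = (3.02/2.02)^(1/2) = 1.49505^0.5, giving ln α = 0.2011.
Need α^N ≥ 2.81 ⇒ N ≥ ln(2.81) / ln α = 1.033 / 0.2011 = 5.14.
Rounding up, N = 6 stages.

6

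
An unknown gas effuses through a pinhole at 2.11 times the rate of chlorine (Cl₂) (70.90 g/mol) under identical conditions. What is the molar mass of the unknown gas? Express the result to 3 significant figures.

Using Graham's law: rate_X/rate_Cl₂ = √(M_Cl₂/M_X).
2.11 = √(70.90/M_X)
M_X = 70.90 / 2.11² = 70.90 / 4.452 = 15.9 g/mol

15.9 g/mol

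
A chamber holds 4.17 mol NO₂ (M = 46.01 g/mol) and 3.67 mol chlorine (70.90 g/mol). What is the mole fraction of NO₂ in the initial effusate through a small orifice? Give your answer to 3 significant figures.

0.585

Effusion rate of each component ∝ n_i/√M_i (partial pressure × 1/√M).
x_NO₂(eff) = (n_NO₂/√M_NO₂) / (n_NO₂/√M_NO₂ + n_Cl₂/√M_Cl₂)
= (4.17/√46.01) / (4.17/√46.01 + 3.67/√70.90) = 0.6148/(0.6148 + 0.4359) = 0.585.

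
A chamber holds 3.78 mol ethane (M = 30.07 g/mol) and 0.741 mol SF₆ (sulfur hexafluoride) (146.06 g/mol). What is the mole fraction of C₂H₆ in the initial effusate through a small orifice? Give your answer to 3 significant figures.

Effusion rate of each component ∝ n_i/√M_i (partial pressure × 1/√M).
Mole fraction of C₂H₆ in the effusate = (n_C₂H₆/√M_C₂H₆) / (n_C₂H₆/√M_C₂H₆ + n_SF₆/√M_SF₆)
= (3.78/√30.07) / (3.78/√30.07 + 0.741/√146.06) = 0.6893/(0.6893 + 0.06131) = 0.918.

0.918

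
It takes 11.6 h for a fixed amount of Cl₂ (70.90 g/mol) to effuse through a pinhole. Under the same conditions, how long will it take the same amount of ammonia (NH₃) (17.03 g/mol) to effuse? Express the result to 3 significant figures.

Graham's law gives t_NH₃/t_Cl₂ = √(M_NH₃/M_Cl₂) = √(17.03/70.90) = √0.2402 = 0.4901.
So the time for NH₃ is 11.6 × 0.4901 = 5.69 h.

5.69 h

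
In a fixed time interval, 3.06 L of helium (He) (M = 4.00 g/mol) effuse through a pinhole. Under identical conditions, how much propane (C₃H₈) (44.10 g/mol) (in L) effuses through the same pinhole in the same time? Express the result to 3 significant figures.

Using Graham's law: rate_C₃H₈/rate_He = √(M_He/M_C₃H₈) = √(4.00/44.10) = √0.09070 = 0.3012.
So the volume for C₃H₈ is 3.06 × 0.3012 = 0.922 L.

0.922 L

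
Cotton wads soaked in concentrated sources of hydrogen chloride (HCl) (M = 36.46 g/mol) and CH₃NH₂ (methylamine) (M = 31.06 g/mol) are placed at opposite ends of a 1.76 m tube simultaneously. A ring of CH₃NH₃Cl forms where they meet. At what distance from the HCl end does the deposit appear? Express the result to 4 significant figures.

In equal time, each gas travels a distance ∝ its rate ∝ 1/√M, so d_HCl/d_CH₃NH₂ = √(M_CH₃NH₂/M_HCl) = √(31.06/36.46) = 0.9230.
With d_HCl + d_CH₃NH₂ = 1.76 m, d_CH₃NH₂ = 1.76/(1 + 0.9230) = 0.9152 m.
d_HCl = 1.76 − 0.9152 = 0.8448 m.

0.8448 m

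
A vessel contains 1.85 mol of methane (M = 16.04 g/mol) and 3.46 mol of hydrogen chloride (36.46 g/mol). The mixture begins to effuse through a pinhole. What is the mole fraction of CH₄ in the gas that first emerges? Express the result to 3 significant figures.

Effusion rate of each component ∝ n_i/√M_i (partial pressure × 1/√M).
x_CH₄(eff) = (n_CH₄/√M_CH₄) / (n_CH₄/√M_CH₄ + n_HCl/√M_HCl)
= (1.85/√16.04) / (1.85/√16.04 + 3.46/√36.46) = 0.4619/(0.4619 + 0.5730) = 0.446.

0.446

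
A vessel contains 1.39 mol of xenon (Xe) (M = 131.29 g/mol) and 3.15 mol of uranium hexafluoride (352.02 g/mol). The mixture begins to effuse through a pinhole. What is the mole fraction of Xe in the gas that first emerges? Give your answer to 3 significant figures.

0.419

Rate_i ∝ x_i/√M_i (Graham's law weighted by mole fraction), so the effusate composition follows n_i/√M_i.
x_Xe(eff) = (n_Xe/√M_Xe) / (n_Xe/√M_Xe + n_UF₆/√M_UF₆)
= (1.39/√131.29) / (1.39/√131.29 + 3.15/√352.02) = 0.1213/(0.1213 + 0.1679) = 0.419.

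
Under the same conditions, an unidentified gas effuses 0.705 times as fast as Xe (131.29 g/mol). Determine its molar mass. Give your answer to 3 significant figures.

264 g/mol

From Graham's law, rate_X/rate_Xe = √(M_Xe/M_X).
0.705 = √(131.29/M_X)
M_X = 131.29 / 0.705² = 131.29 / 0.4970 = 264 g/mol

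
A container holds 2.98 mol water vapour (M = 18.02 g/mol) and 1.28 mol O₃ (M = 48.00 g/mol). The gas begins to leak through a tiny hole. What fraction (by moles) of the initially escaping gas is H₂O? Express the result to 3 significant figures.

0.792

Rate_i ∝ x_i/√M_i (Graham's law weighted by mole fraction), so the effusate composition follows n_i/√M_i.
x_H₂O(eff) = (n_H₂O/√M_H₂O) / (n_H₂O/√M_H₂O + n_O₃/√M_O₃)
= (2.98/√18.02) / (2.98/√18.02 + 1.28/√48.00) = 0.7020/(0.7020 + 0.1848) = 0.792.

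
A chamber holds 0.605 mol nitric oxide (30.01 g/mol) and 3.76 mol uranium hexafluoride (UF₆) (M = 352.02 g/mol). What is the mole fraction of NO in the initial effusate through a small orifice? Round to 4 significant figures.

The effusion rate of species i is ∝ p_i/√M_i ∝ n_i/√M_i.
So x_NO in the escaping gas = (n_NO/√M_NO) / Σ(n_i/√M_i)
= (0.605/√30.01) / (0.605/√30.01 + 3.76/√352.02) = 0.1104/(0.1104 + 0.2004) = 0.3553.

0.3553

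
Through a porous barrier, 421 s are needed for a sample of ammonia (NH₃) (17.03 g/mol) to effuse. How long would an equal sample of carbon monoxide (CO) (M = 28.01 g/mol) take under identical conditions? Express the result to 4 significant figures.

From Graham's law, t_CO/t_NH₃ = √(M_CO/M_NH₃) = √(28.01/17.03) = √1.645 = 1.282.
So the time for CO is 421 × 1.282 = 539.9 s.

539.9 s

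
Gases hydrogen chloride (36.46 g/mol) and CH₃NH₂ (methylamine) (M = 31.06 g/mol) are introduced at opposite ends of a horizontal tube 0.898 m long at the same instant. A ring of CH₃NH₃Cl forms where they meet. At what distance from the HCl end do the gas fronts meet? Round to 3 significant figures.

0.431 m

The fronts meet when d_HCl + d_CH₃NH₂ = L with d_HCl/d_CH₃NH₂ = √(M_CH₃NH₂/M_HCl) (Graham's law). Here √(M_CH₃NH₂/M_HCl) = √(31.06/36.46) = 0.9230.
With d_HCl + d_CH₃NH₂ = 0.898 m, d_CH₃NH₂ = 0.898/(1 + 0.9230) = 0.4670 m.
d_HCl = 0.898 − 0.4670 = 0.431 m.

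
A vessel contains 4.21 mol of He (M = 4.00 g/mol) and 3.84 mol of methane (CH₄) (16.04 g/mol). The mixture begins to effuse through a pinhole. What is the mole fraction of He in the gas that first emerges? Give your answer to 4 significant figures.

Rate_i ∝ x_i/√M_i (Graham's law weighted by mole fraction), so the effusate composition follows n_i/√M_i.
Mole fraction of He in the effusate = (n_He/√M_He) / (n_He/√M_He + n_CH₄/√M_CH₄)
= (4.21/√4.00) / (4.21/√4.00 + 3.84/√16.04) = 2.105/(2.105 + 0.9588) = 0.6871.

0.6871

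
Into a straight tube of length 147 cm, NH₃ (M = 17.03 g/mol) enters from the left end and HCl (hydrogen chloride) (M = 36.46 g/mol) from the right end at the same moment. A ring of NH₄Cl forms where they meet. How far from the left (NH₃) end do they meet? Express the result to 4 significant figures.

87.32 cm

In equal time, each gas travels a distance ∝ its rate ∝ 1/√M, so d_NH₃/d_HCl = √(M_HCl/M_NH₃) = √(36.46/17.03) = 1.463.
With d_NH₃ + d_HCl = 147 cm, d_HCl = 147/(1 + 1.463) = 59.68 cm.
d_NH₃ = 147 − 59.68 = 87.32 cm.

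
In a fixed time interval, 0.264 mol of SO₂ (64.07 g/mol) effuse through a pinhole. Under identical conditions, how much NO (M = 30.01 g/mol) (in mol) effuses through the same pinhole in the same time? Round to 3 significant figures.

0.386 mol

Graham's law gives rate_NO/rate_SO₂ = √(M_SO₂/M_NO) = √(64.07/30.01) = √2.135 = 1.461.
So the amount for NO is 0.264 × 1.461 = 0.386 mol.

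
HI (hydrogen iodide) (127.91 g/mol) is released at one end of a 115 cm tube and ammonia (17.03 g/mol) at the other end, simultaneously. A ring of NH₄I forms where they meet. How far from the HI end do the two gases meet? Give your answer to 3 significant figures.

The fronts meet when d_HI + d_NH₃ = L with d_HI/d_NH₃ = √(M_NH₃/M_HI) (Graham's law). Here √(M_NH₃/M_HI) = √(17.03/127.91) = 0.3649.
With d_HI + d_NH₃ = 115 cm, d_NH₃ = 115/(1 + 0.3649) = 84.26 cm.
d_HI = 115 − 84.26 = 30.7 cm.

30.7 cm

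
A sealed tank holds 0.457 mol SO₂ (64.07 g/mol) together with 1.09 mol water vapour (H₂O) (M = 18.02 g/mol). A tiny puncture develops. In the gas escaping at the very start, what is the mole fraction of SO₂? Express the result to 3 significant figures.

Rate_i ∝ x_i/√M_i (Graham's law weighted by mole fraction), so the effusate composition follows n_i/√M_i.
Mole fraction of SO₂ in the effusate = (n_SO₂/√M_SO₂) / (n_SO₂/√M_SO₂ + n_H₂O/√M_H₂O)
= (0.457/√64.07) / (0.457/√64.07 + 1.09/√18.02) = 0.05709/(0.05709 + 0.2568) = 0.182.

0.182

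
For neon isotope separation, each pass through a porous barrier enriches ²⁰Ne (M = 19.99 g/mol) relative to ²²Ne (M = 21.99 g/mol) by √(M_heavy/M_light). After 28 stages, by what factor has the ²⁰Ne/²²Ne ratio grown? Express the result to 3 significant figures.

Overall factor = α^28 with α = √(21.99/19.99), i.e. (21.99/19.99)^(28/2).
= 1.10005^14 = 3.80.

3.80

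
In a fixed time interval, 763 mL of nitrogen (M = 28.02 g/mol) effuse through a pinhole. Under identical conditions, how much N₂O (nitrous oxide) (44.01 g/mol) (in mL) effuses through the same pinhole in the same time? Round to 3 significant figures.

By Graham's law, rate_N₂O/rate_N₂ = √(M_N₂/M_N₂O) = √(28.02/44.01) = √0.6367 = 0.7979.
So the volume for N₂O is 763 × 0.7979 = 609 mL.

609 mL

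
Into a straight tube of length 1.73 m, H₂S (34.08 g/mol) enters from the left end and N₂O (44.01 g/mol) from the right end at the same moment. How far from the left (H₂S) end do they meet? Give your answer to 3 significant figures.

0.920 m

Graham's law gives d_H₂S/d_N₂O = rate_H₂S/rate_N₂O = √(M_N₂O/M_H₂S) = √(44.01/34.08) = 1.136.
With d_H₂S + d_N₂O = 1.73 m, d_N₂O = 1.73/(1 + 1.136) = 0.8098 m.
d_H₂S = 1.73 − 0.8098 = 0.920 m.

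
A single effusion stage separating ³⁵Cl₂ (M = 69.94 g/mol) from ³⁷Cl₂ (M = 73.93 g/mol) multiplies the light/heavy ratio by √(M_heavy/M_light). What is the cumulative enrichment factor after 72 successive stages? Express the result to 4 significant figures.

Each stage multiplies the ratio by α = √(73.93/69.94), so after 72 stages the overall factor is α^72 = (73.93/69.94)^(72/2).
= 1.05705^36 = 7.369.

7.369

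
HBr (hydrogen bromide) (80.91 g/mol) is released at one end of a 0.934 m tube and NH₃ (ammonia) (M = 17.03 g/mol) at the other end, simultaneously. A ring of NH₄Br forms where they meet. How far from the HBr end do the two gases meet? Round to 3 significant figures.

0.294 m

Graham's law gives d_HBr/d_NH₃ = rate_HBr/rate_NH₃ = √(M_NH₃/M_HBr) = √(17.03/80.91) = 0.4588.
With d_HBr + d_NH₃ = 0.934 m, d_NH₃ = 0.934/(1 + 0.4588) = 0.6403 m.
d_HBr = 0.934 − 0.6403 = 0.294 m.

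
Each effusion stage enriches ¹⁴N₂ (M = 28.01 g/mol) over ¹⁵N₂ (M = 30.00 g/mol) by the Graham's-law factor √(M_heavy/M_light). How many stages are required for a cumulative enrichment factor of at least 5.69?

Per stage α = (30.00/28.01)^(1/2) = 1.07105^0.5, giving ln α = 0.03432.
Need α^N ≥ 5.69 ⇒ N ≥ ln(5.69) / ln α = 1.739 / 0.03432 = 50.66.
Rounding up, N = 51 stages.

51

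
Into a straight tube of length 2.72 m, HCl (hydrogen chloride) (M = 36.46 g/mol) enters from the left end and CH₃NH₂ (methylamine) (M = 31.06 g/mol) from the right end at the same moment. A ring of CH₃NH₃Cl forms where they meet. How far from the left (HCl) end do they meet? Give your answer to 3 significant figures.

The fronts meet when d_HCl + d_CH₃NH₂ = L with d_HCl/d_CH₃NH₂ = √(M_CH₃NH₂/M_HCl) (Graham's law). Here √(M_CH₃NH₂/M_HCl) = √(31.06/36.46) = 0.9230.
With d_HCl + d_CH₃NH₂ = 2.72 m, d_CH₃NH₂ = 2.72/(1 + 0.9230) = 1.414 m.
d_HCl = 2.72 − 1.414 = 1.31 m.

1.31 m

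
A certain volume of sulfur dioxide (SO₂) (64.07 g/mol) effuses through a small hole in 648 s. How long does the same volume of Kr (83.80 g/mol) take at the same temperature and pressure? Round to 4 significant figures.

From Graham's law, t_Kr/t_SO₂ = √(M_Kr/M_SO₂) = √(83.80/64.07) = √1.308 = 1.144.
So the time for Kr is 648 × 1.144 = 741.1 s.

741.1 s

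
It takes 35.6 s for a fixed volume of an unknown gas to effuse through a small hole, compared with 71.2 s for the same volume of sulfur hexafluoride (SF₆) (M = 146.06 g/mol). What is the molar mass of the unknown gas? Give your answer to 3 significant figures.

36.5 g/mol

Since effusion rate ∝ 1/√M, t_X/t_SF₆ = √(M_X/M_SF₆).
35.6/71.2 = 0.5000 = √(M_X/146.06)
M_X = 146.06 × 0.5000² = 146.06 × 0.2500 = 36.5 g/mol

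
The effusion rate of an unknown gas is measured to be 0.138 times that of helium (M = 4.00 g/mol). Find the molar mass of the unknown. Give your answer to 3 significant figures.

Graham's law gives rate_X/rate_He = √(M_He/M_X).
0.138 = √(4.00/M_X)
M_X = 4.00 / 0.138² = 4.00 / 0.01904 = 210 g/mol

210 g/mol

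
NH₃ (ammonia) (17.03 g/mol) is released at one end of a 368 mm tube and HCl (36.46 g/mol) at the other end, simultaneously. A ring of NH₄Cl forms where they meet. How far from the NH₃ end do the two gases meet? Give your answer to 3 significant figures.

Graham's law gives d_NH₃/d_HCl = rate_NH₃/rate_HCl = √(M_HCl/M_NH₃) = √(36.46/17.03) = 1.463.
With d_NH₃ + d_HCl = 368 mm, d_HCl = 368/(1 + 1.463) = 149.4 mm.
d_NH₃ = 368 − 149.4 = 219 mm.

219 mm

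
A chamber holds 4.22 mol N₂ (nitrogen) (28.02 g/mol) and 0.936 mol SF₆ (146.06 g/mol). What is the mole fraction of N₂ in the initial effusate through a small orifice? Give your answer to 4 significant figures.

0.9115

The effusion rate of species i is ∝ p_i/√M_i ∝ n_i/√M_i.
x_N₂(eff) = (n_N₂/√M_N₂) / (n_N₂/√M_N₂ + n_SF₆/√M_SF₆)
= (4.22/√28.02) / (4.22/√28.02 + 0.936/√146.06) = 0.7972/(0.7972 + 0.07745) = 0.9115.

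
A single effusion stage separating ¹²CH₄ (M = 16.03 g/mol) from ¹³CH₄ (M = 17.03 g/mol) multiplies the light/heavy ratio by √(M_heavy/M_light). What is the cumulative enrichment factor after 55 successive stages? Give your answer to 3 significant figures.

Each stage multiplies the ratio by α = √(17.03/16.03), so after 55 stages the overall factor is α^55 = (17.03/16.03)^(55/2).
= 1.06238^(55/2) = 5.28.

5.28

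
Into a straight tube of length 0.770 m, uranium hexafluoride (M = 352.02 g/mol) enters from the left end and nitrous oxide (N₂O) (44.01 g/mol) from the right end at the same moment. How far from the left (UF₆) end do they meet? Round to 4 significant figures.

Graham's law gives d_UF₆/d_N₂O = rate_UF₆/rate_N₂O = √(M_N₂O/M_UF₆) = √(44.01/352.02) = 0.3536.
With d_UF₆ + d_N₂O = 0.770 m, d_N₂O = 0.770/(1 + 0.3536) = 0.5689 m.
d_UF₆ = 0.770 − 0.5689 = 0.2011 m.

0.2011 m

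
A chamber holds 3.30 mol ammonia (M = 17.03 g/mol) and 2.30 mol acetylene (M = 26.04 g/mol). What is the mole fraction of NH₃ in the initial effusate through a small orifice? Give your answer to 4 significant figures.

0.6395

The effusion rate of species i is ∝ p_i/√M_i ∝ n_i/√M_i.
So x_NH₃ in the escaping gas = (n_NH₃/√M_NH₃) / Σ(n_i/√M_i)
= (3.30/√17.03) / (3.30/√17.03 + 2.30/√26.04) = 0.7997/(0.7997 + 0.4507) = 0.6395.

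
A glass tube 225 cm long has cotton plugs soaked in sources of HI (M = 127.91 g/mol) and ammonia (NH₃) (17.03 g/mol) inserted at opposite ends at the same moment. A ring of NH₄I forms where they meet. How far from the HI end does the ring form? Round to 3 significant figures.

60.2 cm

Distances travelled in equal time are proportional to diffusion rates, so d_HI/d_NH₃ = √(M_NH₃/M_HI) = √(17.03/127.91) = 0.3649.
With d_HI + d_NH₃ = 225 cm, d_NH₃ = 225/(1 + 0.3649) = 164.8 cm.
d_HI = 225 − 164.8 = 60.2 cm.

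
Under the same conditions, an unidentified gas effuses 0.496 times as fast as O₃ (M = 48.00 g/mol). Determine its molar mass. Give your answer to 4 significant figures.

195.1 g/mol

Graham's law gives rate_X/rate_O₃ = √(M_O₃/M_X).
0.496 = √(48.00/M_X)
M_X = 48.00 / 0.496² = 48.00 / 0.2460 = 195.1 g/mol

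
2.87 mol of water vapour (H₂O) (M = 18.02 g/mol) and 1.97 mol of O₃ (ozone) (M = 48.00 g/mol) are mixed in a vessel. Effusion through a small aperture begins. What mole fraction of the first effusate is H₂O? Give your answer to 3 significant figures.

Rate_i ∝ x_i/√M_i (Graham's law weighted by mole fraction), so the effusate composition follows n_i/√M_i.
Mole fraction of H₂O in the effusate = (n_H₂O/√M_H₂O) / (n_H₂O/√M_H₂O + n_O₃/√M_O₃)
= (2.87/√18.02) / (2.87/√18.02 + 1.97/√48.00) = 0.6761/(0.6761 + 0.2843) = 0.704.

0.704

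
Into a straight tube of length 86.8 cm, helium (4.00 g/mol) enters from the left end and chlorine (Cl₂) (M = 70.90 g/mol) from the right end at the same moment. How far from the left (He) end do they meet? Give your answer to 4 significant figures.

70.14 cm

In equal time, each gas travels a distance ∝ its rate ∝ 1/√M, so d_He/d_Cl₂ = √(M_Cl₂/M_He) = √(70.90/4.00) = 4.210.
With d_He + d_Cl₂ = 86.8 cm, d_Cl₂ = 86.8/(1 + 4.210) = 16.66 cm.
d_He = 86.8 − 16.66 = 70.14 cm.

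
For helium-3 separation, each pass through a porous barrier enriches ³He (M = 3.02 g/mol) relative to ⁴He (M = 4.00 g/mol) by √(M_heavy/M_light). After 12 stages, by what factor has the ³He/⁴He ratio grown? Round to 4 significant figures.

5.399

The single-stage factor is √(M_heavy/M_light), so 12 stages give [√(4.00/3.02)]^12 = (4.00/3.02)^(12/2).
= 1.32450^6 = 5.399.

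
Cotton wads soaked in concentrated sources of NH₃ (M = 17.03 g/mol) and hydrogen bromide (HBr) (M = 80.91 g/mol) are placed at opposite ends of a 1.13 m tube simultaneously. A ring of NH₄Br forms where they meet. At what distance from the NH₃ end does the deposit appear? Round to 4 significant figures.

0.7746 m

Distances travelled in equal time are proportional to diffusion rates, so d_NH₃/d_HBr = √(M_HBr/M_NH₃) = √(80.91/17.03) = 2.180.
With d_NH₃ + d_HBr = 1.13 m, d_HBr = 1.13/(1 + 2.180) = 0.3554 m.
d_NH₃ = 1.13 − 0.3554 = 0.7746 m.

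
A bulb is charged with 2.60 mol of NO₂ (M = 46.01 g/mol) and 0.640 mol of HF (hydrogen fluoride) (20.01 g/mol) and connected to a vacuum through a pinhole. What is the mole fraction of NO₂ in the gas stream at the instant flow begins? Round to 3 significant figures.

Effusion rate of each component ∝ n_i/√M_i (partial pressure × 1/√M).
x_NO₂(eff) = (n_NO₂/√M_NO₂) / (n_NO₂/√M_NO₂ + n_HF/√M_HF)
= (2.60/√46.01) / (2.60/√46.01 + 0.640/√20.01) = 0.3833/(0.3833 + 0.1431) = 0.728.

0.728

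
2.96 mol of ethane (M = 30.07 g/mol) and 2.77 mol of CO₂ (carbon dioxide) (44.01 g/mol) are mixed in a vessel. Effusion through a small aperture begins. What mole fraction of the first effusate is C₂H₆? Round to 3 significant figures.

0.564

The effusion rate of species i is ∝ p_i/√M_i ∝ n_i/√M_i.
x_C₂H₆(eff) = (n_C₂H₆/√M_C₂H₆) / (n_C₂H₆/√M_C₂H₆ + n_CO₂/√M_CO₂)
= (2.96/√30.07) / (2.96/√30.07 + 2.77/√44.01) = 0.5398/(0.5398 + 0.4175) = 0.564.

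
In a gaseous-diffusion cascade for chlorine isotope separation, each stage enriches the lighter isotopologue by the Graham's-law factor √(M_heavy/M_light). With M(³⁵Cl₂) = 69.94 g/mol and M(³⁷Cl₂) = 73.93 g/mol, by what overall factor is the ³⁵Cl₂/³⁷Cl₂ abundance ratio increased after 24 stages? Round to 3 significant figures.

1.95

Each stage multiplies the ratio by α = √(73.93/69.94), so after 24 stages the overall factor is α^24 = (73.93/69.94)^(24/2).
= 1.05705^12 = 1.95.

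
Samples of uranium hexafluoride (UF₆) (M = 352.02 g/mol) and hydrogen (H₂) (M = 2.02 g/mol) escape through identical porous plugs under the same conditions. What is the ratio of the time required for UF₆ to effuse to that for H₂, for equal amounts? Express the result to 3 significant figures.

Since effusion rate ∝ 1/√M, t_UF₆/t_H₂ = √(M_UF₆/M_H₂) = √(352.02/2.02) = √174.3 = 13.2.

13.2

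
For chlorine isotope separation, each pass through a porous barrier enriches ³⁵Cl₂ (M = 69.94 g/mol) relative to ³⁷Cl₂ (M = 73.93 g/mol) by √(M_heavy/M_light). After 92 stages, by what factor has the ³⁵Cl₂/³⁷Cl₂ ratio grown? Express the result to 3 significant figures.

Each stage multiplies the ratio by α = √(73.93/69.94), so after 92 stages the overall factor is α^92 = (73.93/69.94)^(92/2).
= 1.05705^46 = 12.8.

12.8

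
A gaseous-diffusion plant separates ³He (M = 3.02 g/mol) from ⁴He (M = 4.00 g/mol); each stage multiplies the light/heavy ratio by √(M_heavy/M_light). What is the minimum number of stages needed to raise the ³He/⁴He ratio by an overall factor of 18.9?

Per stage α = (4.00/3.02)^(1/2) = 1.32450^0.5, giving ln α = 0.1405.
Need α^N ≥ 18.9 ⇒ N ≥ ln(18.9) / ln α = 2.939 / 0.1405 = 20.92.
Rounding up, N = 21 stages.

21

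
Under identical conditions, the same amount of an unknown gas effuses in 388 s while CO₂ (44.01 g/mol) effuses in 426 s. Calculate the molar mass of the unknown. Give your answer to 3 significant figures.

From Graham's law, t_X/t_CO₂ = √(M_X/M_CO₂).
388/426 = 0.9108 = √(M_X/44.01)
M_X = 44.01 × 0.9108² = 44.01 × 0.8296 = 36.5 g/mol

36.5 g/mol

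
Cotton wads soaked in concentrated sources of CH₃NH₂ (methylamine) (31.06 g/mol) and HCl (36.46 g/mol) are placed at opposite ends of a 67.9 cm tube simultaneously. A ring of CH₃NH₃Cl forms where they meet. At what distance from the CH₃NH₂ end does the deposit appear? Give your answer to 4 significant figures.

Distances travelled in equal time are proportional to diffusion rates, so d_CH₃NH₂/d_HCl = √(M_HCl/M_CH₃NH₂) = √(36.46/31.06) = 1.083.
With d_CH₃NH₂ + d_HCl = 67.9 cm, d_HCl = 67.9/(1 + 1.083) = 32.59 cm.
d_CH₃NH₂ = 67.9 − 32.59 = 35.31 cm.

35.31 cm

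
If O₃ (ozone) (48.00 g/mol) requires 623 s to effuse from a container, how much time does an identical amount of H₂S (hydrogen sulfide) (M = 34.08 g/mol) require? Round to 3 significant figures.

By Graham's law, t_H₂S/t_O₃ = √(M_H₂S/M_O₃) = √(34.08/48.00) = √0.7100 = 0.8426.
So the time for H₂S is 623 × 0.8426 = 525 s.

525 s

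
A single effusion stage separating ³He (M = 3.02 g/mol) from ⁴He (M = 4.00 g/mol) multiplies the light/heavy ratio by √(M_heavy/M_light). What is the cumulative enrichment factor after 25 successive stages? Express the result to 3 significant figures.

Each stage multiplies the ratio by α = √(4.00/3.02), so after 25 stages the overall factor is α^25 = (4.00/3.02)^(25/2).
= 1.32450^(25/2) = 33.5.

33.5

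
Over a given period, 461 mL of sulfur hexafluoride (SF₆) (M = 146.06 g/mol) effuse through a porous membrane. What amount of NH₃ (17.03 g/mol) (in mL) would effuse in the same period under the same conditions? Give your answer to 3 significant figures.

Using Graham's law: rate_NH₃/rate_SF₆ = √(M_SF₆/M_NH₃) = √(146.06/17.03) = √8.577 = 2.929.
So the volume for NH₃ is 461 × 2.929 = 1350 mL.

1350 mL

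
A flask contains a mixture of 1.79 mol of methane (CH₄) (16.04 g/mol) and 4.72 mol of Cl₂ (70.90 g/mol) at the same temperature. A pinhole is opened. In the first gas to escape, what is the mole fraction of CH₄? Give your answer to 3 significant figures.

Rate_i ∝ x_i/√M_i (Graham's law weighted by mole fraction), so the effusate composition follows n_i/√M_i.
So x_CH₄ in the escaping gas = (n_CH₄/√M_CH₄) / Σ(n_i/√M_i)
= (1.79/√16.04) / (1.79/√16.04 + 4.72/√70.90) = 0.4469/(0.4469 + 0.5606) = 0.444.

0.444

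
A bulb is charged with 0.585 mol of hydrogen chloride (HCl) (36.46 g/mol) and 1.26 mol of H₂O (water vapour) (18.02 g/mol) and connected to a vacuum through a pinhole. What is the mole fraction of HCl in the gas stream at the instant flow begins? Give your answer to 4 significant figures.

0.2461

Rate_i ∝ x_i/√M_i (Graham's law weighted by mole fraction), so the effusate composition follows n_i/√M_i.
So x_HCl in the escaping gas = (n_HCl/√M_HCl) / Σ(n_i/√M_i)
= (0.585/√36.46) / (0.585/√36.46 + 1.26/√18.02) = 0.09688/(0.09688 + 0.2968) = 0.2461.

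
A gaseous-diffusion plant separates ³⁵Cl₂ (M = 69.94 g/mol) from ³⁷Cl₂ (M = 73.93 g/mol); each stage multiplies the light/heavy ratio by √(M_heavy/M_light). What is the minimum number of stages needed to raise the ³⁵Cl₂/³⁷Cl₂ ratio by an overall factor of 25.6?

117

Single-stage factor α = √(73.93/69.94), so ln α = ½ ln(1.05705) = 0.02774.
Need α^N ≥ 25.6 ⇒ N ≥ ln(25.6) / ln α = 3.243 / 0.02774 = 116.89.
So at least 117 stages are needed.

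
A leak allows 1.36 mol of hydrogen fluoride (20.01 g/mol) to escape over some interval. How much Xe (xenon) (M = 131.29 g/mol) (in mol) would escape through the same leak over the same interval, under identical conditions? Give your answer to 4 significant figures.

Since effusion rate ∝ 1/√M, rate_Xe/rate_HF = √(M_HF/M_Xe) = √(20.01/131.29) = √0.1524 = 0.3904.
So the amount for Xe is 1.36 × 0.3904 = 0.5309 mol.

0.5309 mol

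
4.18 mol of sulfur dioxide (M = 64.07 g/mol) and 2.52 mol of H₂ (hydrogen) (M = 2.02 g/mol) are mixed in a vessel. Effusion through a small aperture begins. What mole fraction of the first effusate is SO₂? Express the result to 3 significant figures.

Rate_i ∝ x_i/√M_i (Graham's law weighted by mole fraction), so the effusate composition follows n_i/√M_i.
x_SO₂(eff) = (n_SO₂/√M_SO₂) / (n_SO₂/√M_SO₂ + n_H₂/√M_H₂)
= (4.18/√64.07) / (4.18/√64.07 + 2.52/√2.02) = 0.5222/(0.5222 + 1.773) = 0.228.

0.228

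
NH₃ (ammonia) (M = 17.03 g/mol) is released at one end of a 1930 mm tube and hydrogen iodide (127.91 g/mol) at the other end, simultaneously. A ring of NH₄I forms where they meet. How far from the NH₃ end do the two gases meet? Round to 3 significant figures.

Graham's law gives d_NH₃/d_HI = rate_NH₃/rate_HI = √(M_HI/M_NH₃) = √(127.91/17.03) = 2.741.
With d_NH₃ + d_HI = 1930 mm, d_HI = 1930/(1 + 2.741) = 516.0 mm.
d_NH₃ = 1930 − 516.0 = 1410 mm.

1410 mm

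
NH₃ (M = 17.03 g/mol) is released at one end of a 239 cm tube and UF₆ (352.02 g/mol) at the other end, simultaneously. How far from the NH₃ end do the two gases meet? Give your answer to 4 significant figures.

195.9 cm

Distances travelled in equal time are proportional to diffusion rates, so d_NH₃/d_UF₆ = √(M_UF₆/M_NH₃) = √(352.02/17.03) = 4.546.
With d_NH₃ + d_UF₆ = 239 cm, d_UF₆ = 239/(1 + 4.546) = 43.09 cm.
d_NH₃ = 239 − 43.09 = 195.9 cm.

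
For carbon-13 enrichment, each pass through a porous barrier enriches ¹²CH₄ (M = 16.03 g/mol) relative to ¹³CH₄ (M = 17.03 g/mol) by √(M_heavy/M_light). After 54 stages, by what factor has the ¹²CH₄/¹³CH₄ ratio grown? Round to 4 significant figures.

The single-stage factor is √(M_heavy/M_light), so 54 stages give [√(17.03/16.03)]^54 = (17.03/16.03)^(54/2).
= 1.06238^27 = 5.124.

5.124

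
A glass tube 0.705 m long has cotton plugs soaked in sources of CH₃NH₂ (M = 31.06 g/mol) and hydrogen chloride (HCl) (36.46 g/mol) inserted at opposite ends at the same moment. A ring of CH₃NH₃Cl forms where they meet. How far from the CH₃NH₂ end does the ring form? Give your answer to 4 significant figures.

0.3666 m

Distances travelled in equal time are proportional to diffusion rates, so d_CH₃NH₂/d_HCl = √(M_HCl/M_CH₃NH₂) = √(36.46/31.06) = 1.083.
With d_CH₃NH₂ + d_HCl = 0.705 m, d_HCl = 0.705/(1 + 1.083) = 0.3384 m.
d_CH₃NH₂ = 0.705 − 0.3384 = 0.3666 m.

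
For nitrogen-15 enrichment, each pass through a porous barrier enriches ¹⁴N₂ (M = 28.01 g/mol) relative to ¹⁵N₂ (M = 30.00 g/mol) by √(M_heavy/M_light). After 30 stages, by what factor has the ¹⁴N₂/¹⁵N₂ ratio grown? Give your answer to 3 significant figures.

2.80

Each stage multiplies the ratio by α = √(30.00/28.01), so after 30 stages the overall factor is α^30 = (30.00/28.01)^(30/2).
= 1.07105^15 = 2.80.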